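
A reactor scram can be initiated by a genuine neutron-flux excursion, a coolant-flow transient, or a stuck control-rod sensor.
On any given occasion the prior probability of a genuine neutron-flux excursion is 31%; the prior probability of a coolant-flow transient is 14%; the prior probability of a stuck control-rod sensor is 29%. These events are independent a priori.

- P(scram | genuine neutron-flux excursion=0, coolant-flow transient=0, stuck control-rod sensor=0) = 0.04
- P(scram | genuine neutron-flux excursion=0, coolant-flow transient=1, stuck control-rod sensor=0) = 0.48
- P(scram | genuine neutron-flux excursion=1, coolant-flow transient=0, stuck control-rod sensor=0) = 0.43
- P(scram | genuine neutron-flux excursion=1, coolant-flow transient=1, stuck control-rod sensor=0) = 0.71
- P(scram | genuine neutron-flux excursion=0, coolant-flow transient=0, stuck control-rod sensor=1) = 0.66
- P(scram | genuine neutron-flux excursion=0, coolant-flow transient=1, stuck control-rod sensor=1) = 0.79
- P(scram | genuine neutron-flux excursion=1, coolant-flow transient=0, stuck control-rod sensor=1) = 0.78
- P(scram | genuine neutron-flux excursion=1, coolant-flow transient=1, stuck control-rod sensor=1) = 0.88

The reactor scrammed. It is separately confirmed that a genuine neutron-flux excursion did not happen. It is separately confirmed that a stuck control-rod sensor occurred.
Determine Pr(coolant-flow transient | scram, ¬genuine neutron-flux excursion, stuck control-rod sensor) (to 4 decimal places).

P(scram | ¬genuine neutron-flux excursion, stuck control-rod sensor) = 0.66*0.86 + 0.79*0.14 = 0.567600 + 0.110600 = 0.678200
The coolant-flow transient-present share is 0.79*0.14 = 0.110600.
Hence the posterior is 0.110600/0.678200 ≈ 0.1631.

Pr(coolant-flow transient | scram, ¬genuine neutron-flux excursion, stuck control-rod sensor) ≈ 0.1631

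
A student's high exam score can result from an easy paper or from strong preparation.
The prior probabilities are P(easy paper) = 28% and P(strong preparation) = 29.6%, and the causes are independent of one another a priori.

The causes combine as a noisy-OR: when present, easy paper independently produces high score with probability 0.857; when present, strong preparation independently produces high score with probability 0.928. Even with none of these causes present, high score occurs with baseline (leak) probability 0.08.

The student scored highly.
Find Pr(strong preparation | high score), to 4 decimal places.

Under noisy-OR, P(high score | causes) = 1 − (1−0.08)·∏(1−qᵢ) over the active causes.
For the numerator, keep only strong preparation=true terms: 0.199003 + 0.082095 = 0.281098
Normalizer over all consistent configurations: 0.08*0.72*0.704 + 0.93376*0.72*0.296 + 0.86844*0.28*0.704 + 0.990528*0.28*0.296 = 0.492835
P(strong preparation | high score) = 0.281098/0.492835 ≈ 0.5704

Pr(strong preparation | high score) ≈ 0.5704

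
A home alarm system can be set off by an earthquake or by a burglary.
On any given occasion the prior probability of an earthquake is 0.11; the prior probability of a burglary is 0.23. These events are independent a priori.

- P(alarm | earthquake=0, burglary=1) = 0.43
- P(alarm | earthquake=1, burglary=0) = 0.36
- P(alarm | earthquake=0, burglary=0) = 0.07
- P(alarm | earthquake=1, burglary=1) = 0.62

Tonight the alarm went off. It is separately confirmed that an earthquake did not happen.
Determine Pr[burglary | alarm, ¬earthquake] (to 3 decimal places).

Sum P(alarm|·) weighted by the priors over both values of burglary:
  P(alarm | ¬earthquake) = 0.07*0.77 + 0.43*0.23
        = 0.053900 + 0.098900 = 0.152800
Configurations with burglary contribute 0.098900, so
  P(burglary | alarm, ¬earthquake) = 0.098900 / 0.152800 ≈ 0.647

Pr[burglary | alarm, ¬earthquake] ≈ 0.647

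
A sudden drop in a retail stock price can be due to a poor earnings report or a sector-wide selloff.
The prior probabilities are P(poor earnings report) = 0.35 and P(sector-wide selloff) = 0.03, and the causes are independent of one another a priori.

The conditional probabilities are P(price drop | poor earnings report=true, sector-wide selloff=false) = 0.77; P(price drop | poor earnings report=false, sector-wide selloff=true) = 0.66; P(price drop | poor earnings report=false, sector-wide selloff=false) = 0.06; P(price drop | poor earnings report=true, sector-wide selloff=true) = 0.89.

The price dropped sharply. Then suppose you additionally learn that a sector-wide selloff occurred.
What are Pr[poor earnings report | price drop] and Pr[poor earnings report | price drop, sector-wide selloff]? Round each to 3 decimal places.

Numerator (weight on configurations with poor earnings report): 0.261415 + 0.009345 = 0.270760
Denominator P(price drop): 0.06·0.65·0.97 + 0.66·0.65·0.03 + 0.77·0.35·0.97 + 0.89·0.35·0.03 = 0.321460
P(poor earnings report | price drop) = 0.270760/0.321460 ≈ 0.842

With the extra evidence:
Weight on poor earnings report=true, given the evidence: 0.89·0.35 = 0.311500
Denominator P(price drop | sector-wide selloff): 0.66·0.65 + 0.89·0.35 = 0.740500
P(poor earnings report | price drop, sector-wide selloff) = 0.311500/0.740500 ≈ 0.421

Pr[poor earnings report | price drop] ≈ 0.842; Pr[poor earnings report | price drop, sector-wide selloff] ≈ 0.421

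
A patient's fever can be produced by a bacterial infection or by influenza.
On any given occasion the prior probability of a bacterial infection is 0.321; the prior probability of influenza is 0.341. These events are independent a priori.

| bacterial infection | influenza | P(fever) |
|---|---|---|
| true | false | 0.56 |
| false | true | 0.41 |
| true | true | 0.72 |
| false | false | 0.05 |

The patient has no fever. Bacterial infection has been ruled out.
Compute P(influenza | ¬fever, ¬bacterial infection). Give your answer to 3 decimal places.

Enumerate both values of influenza and weight by the priors:
  P(¬fever | ¬bacterial infection) = 0.95*0.659 + 0.59*0.341
        = 0.626050 + 0.201190 = 0.827240
Configurations with influenza contribute 0.201190, so
  P(influenza | ¬fever, ¬bacterial infection) = 0.201190 / 0.827240 ≈ 0.243

P(influenza | ¬fever, ¬bacterial infection) ≈ 0.243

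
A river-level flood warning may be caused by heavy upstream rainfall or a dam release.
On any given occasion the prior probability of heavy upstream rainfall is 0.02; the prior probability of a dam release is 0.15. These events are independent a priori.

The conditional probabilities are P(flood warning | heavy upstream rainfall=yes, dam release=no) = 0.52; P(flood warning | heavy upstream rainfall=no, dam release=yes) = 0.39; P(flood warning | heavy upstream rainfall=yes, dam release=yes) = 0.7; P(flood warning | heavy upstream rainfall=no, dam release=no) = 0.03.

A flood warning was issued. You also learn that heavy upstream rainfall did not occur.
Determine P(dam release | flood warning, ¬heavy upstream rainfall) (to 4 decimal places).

By total probability over both values of dam release:
  P(flood warning | ¬heavy upstream rainfall) = 0.03*0.85 + 0.39*0.15
        = 0.025500 + 0.058500 = 0.084000
The terms with dam release present sum to 0.058500, so
  P(dam release | flood warning, ¬heavy upstream rainfall) = 0.058500 / 0.084000 ≈ 0.6964

P(dam release | flood warning, ¬heavy upstream rainfall) ≈ 0.6964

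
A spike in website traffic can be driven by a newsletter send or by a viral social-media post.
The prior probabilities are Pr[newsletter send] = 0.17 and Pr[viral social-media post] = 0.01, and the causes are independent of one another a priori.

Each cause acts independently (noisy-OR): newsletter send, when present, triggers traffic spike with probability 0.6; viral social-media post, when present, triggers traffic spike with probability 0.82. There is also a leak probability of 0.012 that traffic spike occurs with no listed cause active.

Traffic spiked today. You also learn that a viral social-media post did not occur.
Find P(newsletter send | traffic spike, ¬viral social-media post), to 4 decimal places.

P(newsletter send | traffic spike, ¬viral social-media post) ≈ 0.9117

Under noisy-OR, P(traffic spike | causes) = 1 − (1−0.012)·∏(1−qᵢ) over the active causes.
By total probability over both values of newsletter send:
  P(traffic spike | ¬viral social-media post) = 0.012*0.83 + 0.6048*0.17
        = 0.009960 + 0.102816 = 0.112776
Configurations with newsletter send contribute 0.102816, so
  P(newsletter send | traffic spike, ¬viral social-media post) = 0.102816 / 0.112776 ≈ 0.9117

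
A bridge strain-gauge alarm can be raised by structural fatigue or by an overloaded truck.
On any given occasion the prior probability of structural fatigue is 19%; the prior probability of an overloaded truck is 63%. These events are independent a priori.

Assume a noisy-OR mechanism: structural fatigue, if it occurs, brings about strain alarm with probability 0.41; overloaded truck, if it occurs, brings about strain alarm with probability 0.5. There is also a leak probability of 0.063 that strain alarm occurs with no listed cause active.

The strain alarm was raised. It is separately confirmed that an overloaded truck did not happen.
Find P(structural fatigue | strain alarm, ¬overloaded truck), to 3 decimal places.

Under noisy-OR, P(strain alarm | causes) = 1 − (1−0.063)·∏(1−qᵢ) over the active causes.
P(strain alarm | ¬overloaded truck) = 0.063·0.81 + 0.44717·0.19 = 0.051030 + 0.084962 = 0.135992
The structural fatigue-present share is 0.44717·0.19 = 0.084962.
Hence the posterior is 0.084962/0.135992 ≈ 0.625.

P(structural fatigue | strain alarm, ¬overloaded truck) ≈ 0.625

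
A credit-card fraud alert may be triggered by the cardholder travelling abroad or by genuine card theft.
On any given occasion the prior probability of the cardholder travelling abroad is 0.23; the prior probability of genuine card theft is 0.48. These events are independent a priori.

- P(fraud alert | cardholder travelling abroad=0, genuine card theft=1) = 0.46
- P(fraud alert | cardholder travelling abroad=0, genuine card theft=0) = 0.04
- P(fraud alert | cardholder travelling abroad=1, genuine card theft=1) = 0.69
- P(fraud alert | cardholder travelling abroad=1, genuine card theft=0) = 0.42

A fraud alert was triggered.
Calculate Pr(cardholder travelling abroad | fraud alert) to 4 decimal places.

Pr(cardholder travelling abroad | fraud alert) ≈ 0.4046

By total probability over the 4 (cardholder travelling abroad, genuine card theft) configurations:
  P(fraud alert) = 0.04*0.77*0.52 + 0.46*0.77*0.48 + 0.42*0.23*0.52 + 0.69*0.23*0.48
        = 0.016016 + 0.170016 + 0.050232 + 0.076176 = 0.312440
Configurations with cardholder travelling abroad contribute 0.126408, so
  P(cardholder travelling abroad | fraud alert) = 0.126408 / 0.312440 ≈ 0.4046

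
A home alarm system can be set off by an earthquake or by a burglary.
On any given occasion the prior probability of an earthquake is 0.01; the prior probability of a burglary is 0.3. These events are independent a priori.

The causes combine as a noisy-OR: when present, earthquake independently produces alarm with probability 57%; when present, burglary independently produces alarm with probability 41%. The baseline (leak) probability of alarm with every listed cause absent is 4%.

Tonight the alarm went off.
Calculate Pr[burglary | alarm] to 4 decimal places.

Pr[burglary | alarm] ≈ 0.8046

Under noisy-OR, P(alarm | causes) = 1 − (1−0.04)·∏(1−qᵢ) over the active causes.
Weight on burglary=true, given the evidence: 0.128779 + 0.002269 = 0.131048
The normalizing constant is 0.04×0.99×0.7 + 0.4336×0.99×0.3 + 0.5872×0.01×0.7 + 0.756448×0.01×0.3 = 0.162878
P(burglary | alarm) = 0.131048/0.162878 ≈ 0.8046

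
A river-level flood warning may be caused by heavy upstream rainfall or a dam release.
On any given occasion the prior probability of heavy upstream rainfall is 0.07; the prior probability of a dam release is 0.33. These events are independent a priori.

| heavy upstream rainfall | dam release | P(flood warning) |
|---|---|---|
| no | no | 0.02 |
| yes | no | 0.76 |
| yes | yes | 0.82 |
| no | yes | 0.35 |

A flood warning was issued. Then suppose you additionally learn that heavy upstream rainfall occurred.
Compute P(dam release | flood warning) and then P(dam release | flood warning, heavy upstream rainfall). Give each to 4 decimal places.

Sum P(flood warning|·) weighted by the priors over the 4 (heavy upstream rainfall, dam release) configurations:
  P(flood warning) = 0.02×0.93×0.67 + 0.35×0.93×0.33 + 0.76×0.07×0.67 + 0.82×0.07×0.33
        = 0.012462 + 0.107415 + 0.035644 + 0.018942 = 0.174463
The terms with dam release present sum to 0.126357, so
  P(dam release | flood warning) = 0.126357 / 0.174463 ≈ 0.7243

Now also conditioning on heavy upstream rainfall=true:
By total probability over both values of dam release:
  P(flood warning | heavy upstream rainfall) = 0.76*0.67 + 0.82*0.33
        = 0.509200 + 0.270600 = 0.779800
Configurations with dam release contribute 0.270600, so
  P(dam release | flood warning, heavy upstream rainfall) = 0.270600 / 0.779800 ≈ 0.3470

P(dam release | flood warning) ≈ 0.7243; P(dam release | flood warning, heavy upstream rainfall) ≈ 0.3470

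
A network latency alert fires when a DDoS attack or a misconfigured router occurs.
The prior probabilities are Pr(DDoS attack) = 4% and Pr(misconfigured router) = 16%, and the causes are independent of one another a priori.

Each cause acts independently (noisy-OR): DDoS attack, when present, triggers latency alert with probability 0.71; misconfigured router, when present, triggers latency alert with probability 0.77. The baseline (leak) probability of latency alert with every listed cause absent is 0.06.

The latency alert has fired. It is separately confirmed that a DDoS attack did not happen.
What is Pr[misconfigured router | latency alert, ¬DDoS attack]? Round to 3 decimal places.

Pr[misconfigured router | latency alert, ¬DDoS attack] ≈ 0.713

Under noisy-OR, P(latency alert | causes) = 1 − (1−0.06)·∏(1−qᵢ) over the active causes.
Enumerate both values of misconfigured router and weight by the priors:
  P(latency alert | ¬DDoS attack) = 0.06·0.84 + 0.7838·0.16
        = 0.050400 + 0.125408 = 0.175808
Keeping only the misconfigured router-present terms gives 0.125408, so
  P(misconfigured router | latency alert, ¬DDoS attack) = 0.125408 / 0.175808 ≈ 0.713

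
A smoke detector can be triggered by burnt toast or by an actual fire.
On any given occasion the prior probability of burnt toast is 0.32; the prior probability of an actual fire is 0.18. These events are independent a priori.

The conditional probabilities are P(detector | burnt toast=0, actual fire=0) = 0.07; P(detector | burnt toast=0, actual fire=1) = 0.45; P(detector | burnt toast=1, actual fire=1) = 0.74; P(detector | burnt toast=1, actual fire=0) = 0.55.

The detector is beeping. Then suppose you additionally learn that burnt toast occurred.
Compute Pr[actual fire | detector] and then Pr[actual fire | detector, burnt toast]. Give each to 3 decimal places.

Pr[actual fire | detector] ≈ 0.348; Pr[actual fire | detector, burnt toast] ≈ 0.228

Weight on actual fire=true, given the evidence: 0.055080 + 0.042624 = 0.097704
Normalizer over all consistent configurations: 0.07×0.68×0.82 + 0.45×0.68×0.18 + 0.55×0.32×0.82 + 0.74×0.32×0.18 = 0.281056
P(actual fire | detector) = 0.097704/0.281056 ≈ 0.348

With the extra evidence:
Sum P(detector|·) weighted by the priors over both values of actual fire:
  P(detector | burnt toast) = 0.55·0.82 + 0.74·0.18
        = 0.451000 + 0.133200 = 0.584200
The terms with actual fire present sum to 0.133200, so
  P(actual fire | detector, burnt toast) = 0.133200 / 0.584200 ≈ 0.228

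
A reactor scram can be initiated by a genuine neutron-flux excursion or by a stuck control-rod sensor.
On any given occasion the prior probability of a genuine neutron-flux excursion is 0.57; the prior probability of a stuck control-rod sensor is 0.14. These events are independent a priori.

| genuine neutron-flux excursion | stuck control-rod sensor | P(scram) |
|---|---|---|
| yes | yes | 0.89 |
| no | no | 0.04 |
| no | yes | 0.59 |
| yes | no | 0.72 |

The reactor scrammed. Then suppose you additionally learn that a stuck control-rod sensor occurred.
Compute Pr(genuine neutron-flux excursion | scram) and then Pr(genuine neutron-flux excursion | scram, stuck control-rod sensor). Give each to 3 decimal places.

Pr(genuine neutron-flux excursion | scram) ≈ 0.894; Pr(genuine neutron-flux excursion | scram, stuck control-rod sensor) ≈ 0.667

P(scram) = 0.04*0.43*0.86 + 0.59*0.43*0.14 + 0.72*0.57*0.86 + 0.89*0.57*0.14 = 0.014792 + 0.035518 + 0.352944 + 0.071022 = 0.474276
The genuine neutron-flux excursion-present share is 0.352944 + 0.071022 = 0.423966.
So P(genuine neutron-flux excursion | scram) = 0.423966/0.474276 ≈ 0.894.

Now also conditioning on stuck control-rod sensor=true:
P(scram | stuck control-rod sensor) = 0.59×0.43 + 0.89×0.57 = 0.253700 + 0.507300 = 0.761000
The genuine neutron-flux excursion-present share is 0.89×0.57 = 0.507300.
P(genuine neutron-flux excursion | scram, stuck control-rod sensor) = 0.507300 / 0.761000 ≈ 0.667
— stuck control-rod sensor explains away the evidence for genuine neutron-flux excursion.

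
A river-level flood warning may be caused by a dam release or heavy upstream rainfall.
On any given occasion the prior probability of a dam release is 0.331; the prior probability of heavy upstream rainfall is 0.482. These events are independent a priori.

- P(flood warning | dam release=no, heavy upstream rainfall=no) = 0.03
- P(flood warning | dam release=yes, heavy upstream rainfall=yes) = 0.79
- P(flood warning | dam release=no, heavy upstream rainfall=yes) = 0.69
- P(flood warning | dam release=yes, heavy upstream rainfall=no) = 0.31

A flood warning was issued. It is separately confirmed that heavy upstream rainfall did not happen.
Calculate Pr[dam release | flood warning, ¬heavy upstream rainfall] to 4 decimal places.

Pr[dam release | flood warning, ¬heavy upstream rainfall] ≈ 0.8364

Numerator (weight on configurations with dam release): 0.31×0.331 = 0.102610
Normalizer over all consistent configurations: 0.03×0.669 + 0.31×0.331 = 0.122680
P(dam release | flood warning, ¬heavy upstream rainfall) = 0.102610/0.122680 ≈ 0.8364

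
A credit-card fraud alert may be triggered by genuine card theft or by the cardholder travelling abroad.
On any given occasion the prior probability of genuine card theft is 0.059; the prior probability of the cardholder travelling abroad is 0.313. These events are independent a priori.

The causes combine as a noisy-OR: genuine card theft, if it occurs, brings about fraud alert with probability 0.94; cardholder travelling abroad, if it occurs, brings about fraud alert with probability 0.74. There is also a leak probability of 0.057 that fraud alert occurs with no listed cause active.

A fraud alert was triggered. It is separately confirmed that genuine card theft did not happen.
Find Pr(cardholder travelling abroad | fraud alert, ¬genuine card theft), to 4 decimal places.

Under noisy-OR, P(fraud alert | causes) = 1 − (1−0.057)·∏(1−qᵢ) over the active causes.
For the numerator, keep only cardholder travelling abroad=true terms: 0.75482·0.313 = 0.236259
The normalizing constant is 0.057·0.687 + 0.75482·0.313 = 0.275418
Posterior = 0.236259 / 0.275418 ≈ 0.8578

Pr(cardholder travelling abroad | fraud alert, ¬genuine card theft) ≈ 0.8578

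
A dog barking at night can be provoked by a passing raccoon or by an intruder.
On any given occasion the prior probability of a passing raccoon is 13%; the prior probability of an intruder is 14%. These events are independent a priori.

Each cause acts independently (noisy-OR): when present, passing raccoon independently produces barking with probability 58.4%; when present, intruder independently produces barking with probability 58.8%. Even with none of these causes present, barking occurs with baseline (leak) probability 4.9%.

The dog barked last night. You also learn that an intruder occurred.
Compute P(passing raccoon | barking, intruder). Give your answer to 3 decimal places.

Under noisy-OR, P(barking | causes) = 1 − (1−0.049)·∏(1−qᵢ) over the active causes.
P(barking | intruder) = 0.608188·0.87 + 0.837006·0.13 = 0.529124 + 0.108811 = 0.637935
Restricting to configurations with passing raccoon present: 0.837006·0.13 = 0.108811.
P(passing raccoon | barking, intruder) = 0.108811 / 0.637935 ≈ 0.171

P(passing raccoon | barking, intruder) ≈ 0.171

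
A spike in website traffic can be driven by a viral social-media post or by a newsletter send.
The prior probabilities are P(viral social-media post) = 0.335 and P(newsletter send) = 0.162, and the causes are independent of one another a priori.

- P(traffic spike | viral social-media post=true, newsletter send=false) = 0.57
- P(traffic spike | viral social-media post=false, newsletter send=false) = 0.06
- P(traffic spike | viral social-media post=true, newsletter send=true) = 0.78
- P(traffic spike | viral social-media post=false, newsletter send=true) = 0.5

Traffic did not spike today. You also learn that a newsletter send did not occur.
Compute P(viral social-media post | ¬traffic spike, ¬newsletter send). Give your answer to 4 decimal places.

P(viral social-media post | ¬traffic spike, ¬newsletter send) ≈ 0.1873

P(¬traffic spike | ¬newsletter send) = 0.94*0.665 + 0.43*0.335 = 0.625100 + 0.144050 = 0.769150
Of this, 0.144050 comes from 0.43*0.335 (the viral social-media post=true cases).
So P(viral social-media post | ¬traffic spike, ¬newsletter send) = 0.144050/0.769150 ≈ 0.1873.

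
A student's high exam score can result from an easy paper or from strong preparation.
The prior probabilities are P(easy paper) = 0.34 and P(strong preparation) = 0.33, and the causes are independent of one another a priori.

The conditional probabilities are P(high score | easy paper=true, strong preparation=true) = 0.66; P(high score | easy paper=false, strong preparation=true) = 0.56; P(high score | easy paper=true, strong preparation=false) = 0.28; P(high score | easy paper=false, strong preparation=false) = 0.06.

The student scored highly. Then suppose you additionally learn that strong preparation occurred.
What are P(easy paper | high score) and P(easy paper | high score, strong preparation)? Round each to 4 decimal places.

P(easy paper | high score) ≈ 0.4814; P(easy paper | high score, strong preparation) ≈ 0.3778

By total probability over the 4 (easy paper, strong preparation) configurations:
  P(high score) = 0.06*0.66*0.67 + 0.56*0.66*0.33 + 0.28*0.34*0.67 + 0.66*0.34*0.33
        = 0.026532 + 0.121968 + 0.063784 + 0.074052 = 0.286336
Keeping only the easy paper-present terms gives 0.137836, so
  P(easy paper | high score) = 0.137836 / 0.286336 ≈ 0.4814

Now also conditioning on strong preparation=true:
P(high score | strong preparation) = 0.56×0.66 + 0.66×0.34 = 0.369600 + 0.224400 = 0.594000
Restricting to configurations with easy paper present: 0.66×0.34 = 0.224400.
Hence the posterior is 0.224400/0.594000 ≈ 0.3778.
The drop from 0.4814 to 0.3778 is the explaining-away (discounting) effect.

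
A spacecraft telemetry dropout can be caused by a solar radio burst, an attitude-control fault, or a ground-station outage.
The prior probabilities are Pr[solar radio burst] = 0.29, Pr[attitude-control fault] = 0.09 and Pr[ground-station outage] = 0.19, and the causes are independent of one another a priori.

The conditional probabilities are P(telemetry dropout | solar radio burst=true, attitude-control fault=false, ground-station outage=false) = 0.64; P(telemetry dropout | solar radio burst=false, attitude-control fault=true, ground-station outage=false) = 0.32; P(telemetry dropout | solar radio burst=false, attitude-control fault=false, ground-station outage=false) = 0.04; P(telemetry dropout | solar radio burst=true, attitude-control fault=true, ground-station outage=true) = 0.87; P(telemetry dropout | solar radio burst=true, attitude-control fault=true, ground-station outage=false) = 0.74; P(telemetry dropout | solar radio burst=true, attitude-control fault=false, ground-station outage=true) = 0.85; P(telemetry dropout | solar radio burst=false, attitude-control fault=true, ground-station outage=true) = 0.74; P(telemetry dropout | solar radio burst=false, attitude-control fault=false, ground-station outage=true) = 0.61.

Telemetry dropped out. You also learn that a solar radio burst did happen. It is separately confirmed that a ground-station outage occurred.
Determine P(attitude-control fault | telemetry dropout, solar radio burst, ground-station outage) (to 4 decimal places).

P(attitude-control fault | telemetry dropout, solar radio burst, ground-station outage) ≈ 0.0919

P(telemetry dropout | solar radio burst, ground-station outage) = 0.85*0.91 + 0.87*0.09 = 0.773500 + 0.078300 = 0.851800
The attitude-control fault-present share is 0.87*0.09 = 0.078300.
P(attitude-control fault | telemetry dropout, solar radio burst, ground-station outage) = 0.078300 / 0.851800 ≈ 0.0919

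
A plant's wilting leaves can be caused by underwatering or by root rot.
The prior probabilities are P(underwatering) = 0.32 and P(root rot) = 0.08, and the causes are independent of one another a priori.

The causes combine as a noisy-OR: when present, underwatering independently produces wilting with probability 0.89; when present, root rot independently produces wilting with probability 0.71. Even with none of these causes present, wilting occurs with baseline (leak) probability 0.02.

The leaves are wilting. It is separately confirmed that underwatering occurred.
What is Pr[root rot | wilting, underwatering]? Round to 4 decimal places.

Pr[root rot | wilting, underwatering] ≈ 0.0863

Under noisy-OR, P(wilting | causes) = 1 − (1−0.02)·∏(1−qᵢ) over the active causes.
Enumerate both values of root rot and weight by the priors:
  P(wilting | underwatering) = 0.8922*0.92 + 0.968738*0.08
        = 0.820824 + 0.077499 = 0.898323
The terms with root rot present sum to 0.077499, so
  P(root rot | wilting, underwatering) = 0.077499 / 0.898323 ≈ 0.0863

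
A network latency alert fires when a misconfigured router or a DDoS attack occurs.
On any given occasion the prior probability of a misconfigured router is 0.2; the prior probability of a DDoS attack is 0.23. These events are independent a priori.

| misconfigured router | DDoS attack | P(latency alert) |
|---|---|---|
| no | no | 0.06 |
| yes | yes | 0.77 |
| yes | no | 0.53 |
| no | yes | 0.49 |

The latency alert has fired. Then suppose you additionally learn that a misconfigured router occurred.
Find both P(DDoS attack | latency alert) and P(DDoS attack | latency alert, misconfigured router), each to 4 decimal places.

P(DDoS attack | latency alert) ≈ 0.5143; P(DDoS attack | latency alert, misconfigured router) ≈ 0.3026

Sum P(latency alert|·) weighted by the priors over the 4 (misconfigured router, DDoS attack) configurations:
  P(latency alert) = 0.06×0.8×0.77 + 0.49×0.8×0.23 + 0.53×0.2×0.77 + 0.77×0.2×0.23
        = 0.036960 + 0.090160 + 0.081620 + 0.035420 = 0.244160
Keeping only the DDoS attack-present terms gives 0.125580, so
  P(DDoS attack | latency alert) = 0.125580 / 0.244160 ≈ 0.5143

Now also conditioning on misconfigured router=true:
Enumerate both values of DDoS attack and weight by the priors:
  P(latency alert | misconfigured router) = 0.53*0.77 + 0.77*0.23
        = 0.408100 + 0.177100 = 0.585200
Keeping only the DDoS attack-present terms gives 0.177100, so
  P(DDoS attack | latency alert, misconfigured router) = 0.177100 / 0.585200 ≈ 0.3026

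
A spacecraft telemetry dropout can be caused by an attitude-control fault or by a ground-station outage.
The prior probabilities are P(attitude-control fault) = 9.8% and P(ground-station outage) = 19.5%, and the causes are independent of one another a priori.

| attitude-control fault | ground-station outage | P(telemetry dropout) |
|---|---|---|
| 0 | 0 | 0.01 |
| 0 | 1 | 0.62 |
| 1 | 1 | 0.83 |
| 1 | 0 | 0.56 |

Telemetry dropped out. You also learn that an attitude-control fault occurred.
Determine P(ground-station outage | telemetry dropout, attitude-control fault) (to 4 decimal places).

Weight on ground-station outage=true, given the evidence: 0.83*0.195 = 0.161850
The normalizing constant is 0.56*0.805 + 0.83*0.195 = 0.612650
Posterior = 0.161850 / 0.612650 ≈ 0.2642

P(ground-station outage | telemetry dropout, attitude-control fault) ≈ 0.2642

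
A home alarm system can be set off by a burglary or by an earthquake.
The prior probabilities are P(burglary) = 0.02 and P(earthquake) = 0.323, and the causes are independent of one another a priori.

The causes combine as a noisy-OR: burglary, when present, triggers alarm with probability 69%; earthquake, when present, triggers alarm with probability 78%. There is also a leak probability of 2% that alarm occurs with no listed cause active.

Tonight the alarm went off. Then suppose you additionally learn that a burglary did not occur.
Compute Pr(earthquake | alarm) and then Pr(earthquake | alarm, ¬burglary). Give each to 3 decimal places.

Pr(earthquake | alarm) ≈ 0.918; Pr(earthquake | alarm, ¬burglary) ≈ 0.949

Under noisy-OR, P(alarm | causes) = 1 − (1−0.02)·∏(1−qᵢ) over the active causes.
By total probability over the 4 (burglary, earthquake) configurations:
  P(alarm) = 0.02×0.98×0.677 + 0.7844×0.98×0.323 + 0.6962×0.02×0.677 + 0.933164×0.02×0.323
        = 0.013269 + 0.248294 + 0.009427 + 0.006028 = 0.277018
Configurations with earthquake contribute 0.254322, so
  P(earthquake | alarm) = 0.254322 / 0.277018 ≈ 0.918

With the extra evidence:
P(alarm | ¬burglary) = 0.02·0.677 + 0.7844·0.323 = 0.013540 + 0.253361 = 0.266901
Of this, 0.253361 comes from 0.7844·0.323 (the earthquake=true cases).
So P(earthquake | alarm, ¬burglary) = 0.253361/0.266901 ≈ 0.949.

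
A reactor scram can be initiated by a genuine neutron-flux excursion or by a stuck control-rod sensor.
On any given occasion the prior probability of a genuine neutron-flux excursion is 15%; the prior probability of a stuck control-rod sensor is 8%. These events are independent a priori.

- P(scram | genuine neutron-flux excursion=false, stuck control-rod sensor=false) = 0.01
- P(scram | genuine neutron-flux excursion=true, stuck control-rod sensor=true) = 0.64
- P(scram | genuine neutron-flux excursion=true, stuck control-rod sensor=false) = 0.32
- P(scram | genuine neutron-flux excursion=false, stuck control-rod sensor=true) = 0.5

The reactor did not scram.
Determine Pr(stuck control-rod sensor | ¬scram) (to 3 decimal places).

Pr(stuck control-rod sensor | ¬scram) ≈ 0.042

Numerator (weight on configurations with stuck control-rod sensor): 0.034000 + 0.004320 = 0.038320
The normalizing constant is 0.99*0.85*0.92 + 0.5*0.85*0.08 + 0.68*0.15*0.92 + 0.36*0.15*0.08 = 0.906340
P(stuck control-rod sensor | ¬scram) = 0.038320/0.906340 ≈ 0.042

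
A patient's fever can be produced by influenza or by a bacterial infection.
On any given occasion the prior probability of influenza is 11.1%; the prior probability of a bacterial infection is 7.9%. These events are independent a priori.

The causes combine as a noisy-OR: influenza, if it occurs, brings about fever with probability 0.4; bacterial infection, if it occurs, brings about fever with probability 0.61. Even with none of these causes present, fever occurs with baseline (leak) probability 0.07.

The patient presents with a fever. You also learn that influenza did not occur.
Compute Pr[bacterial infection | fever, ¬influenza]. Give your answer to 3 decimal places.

Pr[bacterial infection | fever, ¬influenza] ≈ 0.438

Under noisy-OR, P(fever | causes) = 1 − (1−0.07)·∏(1−qᵢ) over the active causes.
P(fever | ¬influenza) = 0.07×0.921 + 0.6373×0.079 = 0.064470 + 0.050347 = 0.114817
Restricting to configurations with bacterial infection present: 0.6373×0.079 = 0.050347.
P(bacterial infection | fever, ¬influenza) = 0.050347 / 0.114817 ≈ 0.438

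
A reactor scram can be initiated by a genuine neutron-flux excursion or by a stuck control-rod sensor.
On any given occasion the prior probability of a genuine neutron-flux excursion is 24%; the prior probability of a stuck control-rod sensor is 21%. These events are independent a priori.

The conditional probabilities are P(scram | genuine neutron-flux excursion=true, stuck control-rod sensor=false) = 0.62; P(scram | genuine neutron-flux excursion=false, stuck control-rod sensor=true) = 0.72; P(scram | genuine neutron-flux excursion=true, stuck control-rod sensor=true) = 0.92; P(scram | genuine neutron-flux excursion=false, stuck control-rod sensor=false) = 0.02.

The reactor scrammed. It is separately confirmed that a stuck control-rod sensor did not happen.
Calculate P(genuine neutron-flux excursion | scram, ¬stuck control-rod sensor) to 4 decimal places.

P(genuine neutron-flux excursion | scram, ¬stuck control-rod sensor) ≈ 0.9073

By total probability over both values of genuine neutron-flux excursion:
  P(scram | ¬stuck control-rod sensor) = 0.02*0.76 + 0.62*0.24
        = 0.015200 + 0.148800 = 0.164000
The terms with genuine neutron-flux excursion present sum to 0.148800, so
  P(genuine neutron-flux excursion | scram, ¬stuck control-rod sensor) = 0.148800 / 0.164000 ≈ 0.9073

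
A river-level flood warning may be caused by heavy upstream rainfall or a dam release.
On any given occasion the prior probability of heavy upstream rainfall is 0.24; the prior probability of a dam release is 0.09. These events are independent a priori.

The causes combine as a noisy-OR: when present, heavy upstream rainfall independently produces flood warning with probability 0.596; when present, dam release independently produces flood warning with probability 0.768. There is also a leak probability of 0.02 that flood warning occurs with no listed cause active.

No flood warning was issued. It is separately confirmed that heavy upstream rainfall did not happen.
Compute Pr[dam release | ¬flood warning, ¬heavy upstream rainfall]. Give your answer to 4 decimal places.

Pr[dam release | ¬flood warning, ¬heavy upstream rainfall] ≈ 0.0224

Under noisy-OR, P(flood warning | causes) = 1 − (1−0.02)·∏(1−qᵢ) over the active causes.
P(¬flood warning | ¬heavy upstream rainfall) = 0.98·0.91 + 0.22736·0.09 = 0.891800 + 0.020462 = 0.912262
Restricting to configurations with dam release present: 0.22736·0.09 = 0.020462.
P(dam release | ¬flood warning, ¬heavy upstream rainfall) = 0.020462 / 0.912262 ≈ 0.0224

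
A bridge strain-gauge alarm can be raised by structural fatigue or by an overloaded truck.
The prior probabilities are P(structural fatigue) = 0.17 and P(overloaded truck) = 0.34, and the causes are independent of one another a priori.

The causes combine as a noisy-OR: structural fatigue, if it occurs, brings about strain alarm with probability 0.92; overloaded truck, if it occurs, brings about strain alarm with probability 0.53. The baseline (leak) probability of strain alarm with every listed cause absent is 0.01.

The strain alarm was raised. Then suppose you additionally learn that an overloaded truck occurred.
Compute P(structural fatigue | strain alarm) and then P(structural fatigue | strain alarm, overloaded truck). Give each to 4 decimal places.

P(structural fatigue | strain alarm) ≈ 0.5041; P(structural fatigue | strain alarm, overloaded truck) ≈ 0.2694

Under noisy-OR, P(strain alarm | causes) = 1 − (1−0.01)·∏(1−qᵢ) over the active causes.
P(strain alarm) = 0.01×0.83×0.66 + 0.5347×0.83×0.34 + 0.9208×0.17×0.66 + 0.962776×0.17×0.34 = 0.005478 + 0.150892 + 0.103314 + 0.055648 = 0.315332
Of this, 0.158962 comes from 0.103314 + 0.055648 (the structural fatigue=true cases).
Hence the posterior is 0.158962/0.315332 ≈ 0.5041.

With the extra evidence:
P(strain alarm | overloaded truck) = 0.5347*0.83 + 0.962776*0.17 = 0.443801 + 0.163672 = 0.607473
Restricting to configurations with structural fatigue present: 0.962776*0.17 = 0.163672.
P(structural fatigue | strain alarm, overloaded truck) = 0.163672 / 0.607473 ≈ 0.2694
Conditioning on overloaded truck lowers the posterior on structural fatigue: the classic explaining-away effect in a common-effect structure.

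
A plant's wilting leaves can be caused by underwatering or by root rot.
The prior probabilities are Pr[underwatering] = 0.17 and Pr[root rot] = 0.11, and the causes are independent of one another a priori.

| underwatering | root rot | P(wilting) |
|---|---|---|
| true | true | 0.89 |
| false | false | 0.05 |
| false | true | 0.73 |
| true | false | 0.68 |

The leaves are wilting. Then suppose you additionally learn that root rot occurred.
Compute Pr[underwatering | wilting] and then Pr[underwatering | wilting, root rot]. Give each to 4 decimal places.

Pr[underwatering | wilting] ≈ 0.5357; Pr[underwatering | wilting, root rot] ≈ 0.1998

Sum P(wilting|·) weighted by the priors over the 4 (underwatering, root rot) configurations:
  P(wilting) = 0.05·0.83·0.89 + 0.73·0.83·0.11 + 0.68·0.17·0.89 + 0.89·0.17·0.11
        = 0.036935 + 0.066649 + 0.102884 + 0.016643 = 0.223111
Configurations with underwatering contribute 0.119527, so
  P(underwatering | wilting) = 0.119527 / 0.223111 ≈ 0.5357

Now condition on the additional information:
P(wilting | root rot) = 0.73·0.83 + 0.89·0.17 = 0.605900 + 0.151300 = 0.757200
Restricting to configurations with underwatering present: 0.89·0.17 = 0.151300.
So P(underwatering | wilting, root rot) = 0.151300/0.757200 ≈ 0.1998.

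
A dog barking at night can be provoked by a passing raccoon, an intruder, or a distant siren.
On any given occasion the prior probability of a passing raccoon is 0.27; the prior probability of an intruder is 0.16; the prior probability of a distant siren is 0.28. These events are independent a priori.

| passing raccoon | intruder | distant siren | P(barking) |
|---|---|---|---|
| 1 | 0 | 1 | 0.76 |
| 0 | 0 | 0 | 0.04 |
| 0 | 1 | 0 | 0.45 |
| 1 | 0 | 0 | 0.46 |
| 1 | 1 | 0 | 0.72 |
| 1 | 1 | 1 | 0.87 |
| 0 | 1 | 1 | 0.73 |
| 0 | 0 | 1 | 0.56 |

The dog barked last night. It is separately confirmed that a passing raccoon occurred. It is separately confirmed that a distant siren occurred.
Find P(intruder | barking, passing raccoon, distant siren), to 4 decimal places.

P(intruder | barking, passing raccoon, distant siren) ≈ 0.1790

Sum P(barking|·) weighted by the priors over both values of intruder:
  P(barking | passing raccoon, distant siren) = 0.76·0.84 + 0.87·0.16
        = 0.638400 + 0.139200 = 0.777600
Keeping only the intruder-present terms gives 0.139200, so
  P(intruder | barking, passing raccoon, distant siren) = 0.139200 / 0.777600 ≈ 0.1790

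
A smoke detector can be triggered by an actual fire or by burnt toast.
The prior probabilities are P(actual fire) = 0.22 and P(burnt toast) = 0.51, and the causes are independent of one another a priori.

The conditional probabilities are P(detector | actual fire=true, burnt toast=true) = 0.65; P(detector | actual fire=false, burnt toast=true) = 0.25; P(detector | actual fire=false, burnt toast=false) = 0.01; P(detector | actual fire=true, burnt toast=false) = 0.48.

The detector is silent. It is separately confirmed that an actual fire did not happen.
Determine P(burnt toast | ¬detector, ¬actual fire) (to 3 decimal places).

P(burnt toast | ¬detector, ¬actual fire) ≈ 0.441

Enumerate both values of burnt toast and weight by the priors:
  P(¬detector | ¬actual fire) = 0.99×0.49 + 0.75×0.51
        = 0.485100 + 0.382500 = 0.867600
The terms with burnt toast present sum to 0.382500, so
  P(burnt toast | ¬detector, ¬actual fire) = 0.382500 / 0.867600 ≈ 0.441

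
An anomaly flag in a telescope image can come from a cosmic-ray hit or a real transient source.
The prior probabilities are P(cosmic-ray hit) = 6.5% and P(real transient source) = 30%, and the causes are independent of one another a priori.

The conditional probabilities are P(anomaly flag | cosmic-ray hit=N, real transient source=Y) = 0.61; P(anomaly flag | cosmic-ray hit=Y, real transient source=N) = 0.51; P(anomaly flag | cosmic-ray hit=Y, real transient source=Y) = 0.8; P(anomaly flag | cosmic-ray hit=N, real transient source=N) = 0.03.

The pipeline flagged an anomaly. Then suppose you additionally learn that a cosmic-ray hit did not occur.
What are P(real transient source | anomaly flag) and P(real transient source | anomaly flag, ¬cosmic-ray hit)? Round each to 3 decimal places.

P(real transient source | anomaly flag) ≈ 0.813; P(real transient source | anomaly flag, ¬cosmic-ray hit) ≈ 0.897

P(anomaly flag) = 0.03·0.935·0.7 + 0.61·0.935·0.3 + 0.51·0.065·0.7 + 0.8·0.065·0.3 = 0.019635 + 0.171105 + 0.023205 + 0.015600 = 0.229545
Restricting to configurations with real transient source present: 0.171105 + 0.015600 = 0.186705.
So P(real transient source | anomaly flag) = 0.186705/0.229545 ≈ 0.813.

Now condition on the additional information:
Sum P(anomaly flag|·) weighted by the priors over both values of real transient source:
  P(anomaly flag | ¬cosmic-ray hit) = 0.03·0.7 + 0.61·0.3
        = 0.021000 + 0.183000 = 0.204000
Configurations with real transient source contribute 0.183000, so
  P(real transient source | anomaly flag, ¬cosmic-ray hit) = 0.183000 / 0.204000 ≈ 0.897
With cosmic-ray hit excluded, real transient source must carry more of the explanatory weight for the anomaly flag.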